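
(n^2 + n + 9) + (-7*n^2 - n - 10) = -6*n^2 - 1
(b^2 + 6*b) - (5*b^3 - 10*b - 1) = -5*b^3 + b^2 + 16*b + 1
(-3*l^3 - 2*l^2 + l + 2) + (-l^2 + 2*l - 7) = -3*l^3 - 3*l^2 + 3*l - 5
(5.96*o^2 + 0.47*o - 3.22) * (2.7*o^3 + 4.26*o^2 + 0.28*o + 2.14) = 16.092*o^5 + 26.6586*o^4 - 5.023*o^3 - 0.831199999999999*o^2 + 0.1042*o - 6.8908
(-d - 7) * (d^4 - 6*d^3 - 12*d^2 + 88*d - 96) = -d^5 - d^4 + 54*d^3 - 4*d^2 - 520*d + 672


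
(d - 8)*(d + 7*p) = d^2 + 7*d*p - 8*d - 56*p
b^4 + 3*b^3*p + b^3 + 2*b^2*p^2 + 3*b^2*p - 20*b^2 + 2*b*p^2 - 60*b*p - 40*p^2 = (b - 4)*(b + 5)*(b + p)*(b + 2*p)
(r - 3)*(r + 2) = r^2 - r - 6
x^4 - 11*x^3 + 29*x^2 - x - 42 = (x - 7)*(x - 3)*(x - 2)*(x + 1)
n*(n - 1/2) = n^2 - n/2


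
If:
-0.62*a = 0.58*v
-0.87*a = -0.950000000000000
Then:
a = 1.09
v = -1.17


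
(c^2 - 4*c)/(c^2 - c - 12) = c/(c + 3)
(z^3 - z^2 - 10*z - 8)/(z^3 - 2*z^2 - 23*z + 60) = (z^2 + 3*z + 2)/(z^2 + 2*z - 15)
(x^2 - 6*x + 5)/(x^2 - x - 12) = (-x^2 + 6*x - 5)/(-x^2 + x + 12)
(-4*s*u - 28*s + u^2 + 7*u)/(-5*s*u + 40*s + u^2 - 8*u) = (4*s*u + 28*s - u^2 - 7*u)/(5*s*u - 40*s - u^2 + 8*u)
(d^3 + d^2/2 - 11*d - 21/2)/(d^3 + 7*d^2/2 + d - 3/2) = (2*d - 7)/(2*d - 1)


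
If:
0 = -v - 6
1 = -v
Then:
No Solution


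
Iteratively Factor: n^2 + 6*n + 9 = (n + 3)*(n + 3)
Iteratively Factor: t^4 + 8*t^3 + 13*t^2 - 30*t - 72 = (t + 4)*(t^3 + 4*t^2 - 3*t - 18) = (t + 3)*(t + 4)*(t^2 + t - 6) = (t - 2)*(t + 3)*(t + 4)*(t + 3)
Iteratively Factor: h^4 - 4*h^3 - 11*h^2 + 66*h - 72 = (h - 2)*(h^3 - 2*h^2 - 15*h + 36) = (h - 3)*(h - 2)*(h^2 + h - 12) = (h - 3)^2*(h - 2)*(h + 4)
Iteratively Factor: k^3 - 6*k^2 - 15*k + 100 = (k - 5)*(k^2 - k - 20) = (k - 5)^2*(k + 4)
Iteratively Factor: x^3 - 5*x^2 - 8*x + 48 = (x - 4)*(x^2 - x - 12) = (x - 4)^2*(x + 3)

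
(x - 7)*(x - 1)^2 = x^3 - 9*x^2 + 15*x - 7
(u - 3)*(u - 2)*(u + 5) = u^3 - 19*u + 30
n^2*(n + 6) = n^3 + 6*n^2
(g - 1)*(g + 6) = g^2 + 5*g - 6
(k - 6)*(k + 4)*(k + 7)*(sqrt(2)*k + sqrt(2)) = sqrt(2)*k^4 + 6*sqrt(2)*k^3 - 33*sqrt(2)*k^2 - 206*sqrt(2)*k - 168*sqrt(2)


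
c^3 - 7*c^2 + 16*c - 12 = (c - 3)*(c - 2)^2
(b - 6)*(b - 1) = b^2 - 7*b + 6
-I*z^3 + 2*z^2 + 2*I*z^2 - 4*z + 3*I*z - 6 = (z - 3)*(z + 2*I)*(-I*z - I)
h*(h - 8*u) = h^2 - 8*h*u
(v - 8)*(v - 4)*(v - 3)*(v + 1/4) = v^4 - 59*v^3/4 + 257*v^2/4 - 79*v - 24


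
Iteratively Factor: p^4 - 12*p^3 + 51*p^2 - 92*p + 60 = (p - 3)*(p^3 - 9*p^2 + 24*p - 20) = (p - 5)*(p - 3)*(p^2 - 4*p + 4) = (p - 5)*(p - 3)*(p - 2)*(p - 2)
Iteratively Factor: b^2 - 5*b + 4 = (b - 4)*(b - 1)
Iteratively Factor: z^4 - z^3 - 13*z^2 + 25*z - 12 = (z - 1)*(z^3 - 13*z + 12) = (z - 3)*(z - 1)*(z^2 + 3*z - 4) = (z - 3)*(z - 1)*(z + 4)*(z - 1)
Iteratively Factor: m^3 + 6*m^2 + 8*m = (m)*(m^2 + 6*m + 8) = m*(m + 2)*(m + 4)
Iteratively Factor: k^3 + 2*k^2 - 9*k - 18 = (k + 2)*(k^2 - 9) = (k + 2)*(k + 3)*(k - 3)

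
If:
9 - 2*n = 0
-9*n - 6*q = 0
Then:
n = 9/2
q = -27/4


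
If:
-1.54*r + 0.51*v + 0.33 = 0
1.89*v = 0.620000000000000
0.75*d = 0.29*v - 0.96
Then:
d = -1.15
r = 0.32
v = 0.33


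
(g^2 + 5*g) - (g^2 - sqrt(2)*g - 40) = sqrt(2)*g + 5*g + 40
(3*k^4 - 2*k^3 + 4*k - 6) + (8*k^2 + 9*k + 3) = 3*k^4 - 2*k^3 + 8*k^2 + 13*k - 3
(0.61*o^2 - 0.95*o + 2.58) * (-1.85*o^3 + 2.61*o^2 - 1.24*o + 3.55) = -1.1285*o^5 + 3.3496*o^4 - 8.0089*o^3 + 10.0773*o^2 - 6.5717*o + 9.159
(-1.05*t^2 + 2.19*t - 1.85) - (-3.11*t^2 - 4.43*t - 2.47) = 2.06*t^2 + 6.62*t + 0.62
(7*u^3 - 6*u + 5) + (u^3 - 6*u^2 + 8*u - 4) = 8*u^3 - 6*u^2 + 2*u + 1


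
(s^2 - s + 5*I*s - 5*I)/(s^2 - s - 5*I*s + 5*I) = (s + 5*I)/(s - 5*I)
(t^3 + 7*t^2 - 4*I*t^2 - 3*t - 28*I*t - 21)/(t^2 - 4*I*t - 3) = t + 7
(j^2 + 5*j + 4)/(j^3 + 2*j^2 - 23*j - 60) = (j + 1)/(j^2 - 2*j - 15)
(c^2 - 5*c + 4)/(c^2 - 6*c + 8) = (c - 1)/(c - 2)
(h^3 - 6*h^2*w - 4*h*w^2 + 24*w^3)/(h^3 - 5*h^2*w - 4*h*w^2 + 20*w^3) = (-h + 6*w)/(-h + 5*w)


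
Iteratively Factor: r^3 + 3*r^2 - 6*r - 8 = (r + 1)*(r^2 + 2*r - 8) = (r - 2)*(r + 1)*(r + 4)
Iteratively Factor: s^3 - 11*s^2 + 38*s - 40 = (s - 2)*(s^2 - 9*s + 20) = (s - 5)*(s - 2)*(s - 4)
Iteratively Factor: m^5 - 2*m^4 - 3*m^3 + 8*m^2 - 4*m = (m + 2)*(m^4 - 4*m^3 + 5*m^2 - 2*m) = m*(m + 2)*(m^3 - 4*m^2 + 5*m - 2) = m*(m - 1)*(m + 2)*(m^2 - 3*m + 2) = m*(m - 2)*(m - 1)*(m + 2)*(m - 1)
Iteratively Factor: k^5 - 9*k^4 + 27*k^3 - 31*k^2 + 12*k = (k - 1)*(k^4 - 8*k^3 + 19*k^2 - 12*k) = (k - 4)*(k - 1)*(k^3 - 4*k^2 + 3*k) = (k - 4)*(k - 1)^2*(k^2 - 3*k) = k*(k - 4)*(k - 1)^2*(k - 3)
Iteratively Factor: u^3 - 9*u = (u + 3)*(u^2 - 3*u) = (u - 3)*(u + 3)*(u)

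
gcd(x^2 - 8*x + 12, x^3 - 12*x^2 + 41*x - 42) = x - 2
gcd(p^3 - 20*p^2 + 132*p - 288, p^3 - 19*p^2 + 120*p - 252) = p^2 - 12*p + 36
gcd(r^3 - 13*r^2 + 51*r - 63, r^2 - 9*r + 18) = r - 3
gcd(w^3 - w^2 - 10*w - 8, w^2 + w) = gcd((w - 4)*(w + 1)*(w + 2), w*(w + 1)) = w + 1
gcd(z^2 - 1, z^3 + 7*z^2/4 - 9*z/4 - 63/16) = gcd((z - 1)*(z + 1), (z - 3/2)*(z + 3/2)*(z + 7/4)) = 1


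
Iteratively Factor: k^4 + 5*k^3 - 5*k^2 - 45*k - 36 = (k - 3)*(k^3 + 8*k^2 + 19*k + 12) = (k - 3)*(k + 1)*(k^2 + 7*k + 12) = (k - 3)*(k + 1)*(k + 3)*(k + 4)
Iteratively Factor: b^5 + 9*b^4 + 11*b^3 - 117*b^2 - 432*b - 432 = (b + 3)*(b^4 + 6*b^3 - 7*b^2 - 96*b - 144) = (b + 3)*(b + 4)*(b^3 + 2*b^2 - 15*b - 36) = (b + 3)^2*(b + 4)*(b^2 - b - 12) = (b + 3)^3*(b + 4)*(b - 4)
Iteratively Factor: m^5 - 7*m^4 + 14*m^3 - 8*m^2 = (m - 2)*(m^4 - 5*m^3 + 4*m^2) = (m - 2)*(m - 1)*(m^3 - 4*m^2) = m*(m - 2)*(m - 1)*(m^2 - 4*m) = m*(m - 4)*(m - 2)*(m - 1)*(m)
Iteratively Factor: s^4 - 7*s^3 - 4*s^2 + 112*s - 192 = (s + 4)*(s^3 - 11*s^2 + 40*s - 48) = (s - 4)*(s + 4)*(s^2 - 7*s + 12) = (s - 4)*(s - 3)*(s + 4)*(s - 4)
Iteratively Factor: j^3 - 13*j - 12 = (j + 3)*(j^2 - 3*j - 4) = (j - 4)*(j + 3)*(j + 1)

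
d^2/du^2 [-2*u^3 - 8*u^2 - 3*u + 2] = -12*u - 16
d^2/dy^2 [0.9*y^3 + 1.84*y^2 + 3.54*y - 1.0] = 5.4*y + 3.68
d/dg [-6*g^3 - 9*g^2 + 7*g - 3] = -18*g^2 - 18*g + 7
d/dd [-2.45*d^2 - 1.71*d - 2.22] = -4.9*d - 1.71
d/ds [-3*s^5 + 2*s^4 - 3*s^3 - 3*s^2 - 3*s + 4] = -15*s^4 + 8*s^3 - 9*s^2 - 6*s - 3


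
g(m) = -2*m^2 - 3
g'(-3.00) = 12.00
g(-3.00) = -21.00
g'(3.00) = -12.00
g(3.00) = -21.00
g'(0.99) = -3.96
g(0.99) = -4.96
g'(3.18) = -12.72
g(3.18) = -23.22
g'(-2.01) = 8.04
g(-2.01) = -11.08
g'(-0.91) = 3.64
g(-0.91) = -4.66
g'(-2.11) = 8.44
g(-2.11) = -11.90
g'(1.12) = -4.48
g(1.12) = -5.51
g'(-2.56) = 10.24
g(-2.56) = -16.11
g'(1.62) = -6.48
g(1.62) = -8.25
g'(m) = -4*m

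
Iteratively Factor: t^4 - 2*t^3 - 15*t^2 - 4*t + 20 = (t - 5)*(t^3 + 3*t^2 - 4) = (t - 5)*(t + 2)*(t^2 + t - 2) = (t - 5)*(t - 1)*(t + 2)*(t + 2)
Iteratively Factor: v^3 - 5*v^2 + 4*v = (v)*(v^2 - 5*v + 4) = v*(v - 4)*(v - 1)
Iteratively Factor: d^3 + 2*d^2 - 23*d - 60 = (d - 5)*(d^2 + 7*d + 12) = (d - 5)*(d + 4)*(d + 3)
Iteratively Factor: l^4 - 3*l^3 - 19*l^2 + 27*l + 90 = (l - 5)*(l^3 + 2*l^2 - 9*l - 18) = (l - 5)*(l + 2)*(l^2 - 9) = (l - 5)*(l - 3)*(l + 2)*(l + 3)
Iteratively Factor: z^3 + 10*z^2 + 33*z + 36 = (z + 3)*(z^2 + 7*z + 12) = (z + 3)^2*(z + 4)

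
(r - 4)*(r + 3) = r^2 - r - 12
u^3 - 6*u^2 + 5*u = u*(u - 5)*(u - 1)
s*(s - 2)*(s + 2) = s^3 - 4*s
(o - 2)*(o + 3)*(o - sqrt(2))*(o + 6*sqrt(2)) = o^4 + o^3 + 5*sqrt(2)*o^3 - 18*o^2 + 5*sqrt(2)*o^2 - 30*sqrt(2)*o - 12*o + 72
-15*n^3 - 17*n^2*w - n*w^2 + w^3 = (-5*n + w)*(n + w)*(3*n + w)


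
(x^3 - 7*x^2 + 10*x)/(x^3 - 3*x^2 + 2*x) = (x - 5)/(x - 1)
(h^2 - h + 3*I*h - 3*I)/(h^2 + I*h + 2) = (h^2 - h + 3*I*h - 3*I)/(h^2 + I*h + 2)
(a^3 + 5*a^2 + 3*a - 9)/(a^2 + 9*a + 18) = (a^2 + 2*a - 3)/(a + 6)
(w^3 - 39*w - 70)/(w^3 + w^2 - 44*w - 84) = (w + 5)/(w + 6)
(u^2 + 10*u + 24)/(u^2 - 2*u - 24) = (u + 6)/(u - 6)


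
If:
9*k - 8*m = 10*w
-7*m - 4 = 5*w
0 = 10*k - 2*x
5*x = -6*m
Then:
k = 1/2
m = -25/12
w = 127/60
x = 5/2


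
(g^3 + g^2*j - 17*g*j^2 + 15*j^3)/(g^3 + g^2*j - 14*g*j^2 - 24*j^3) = (g^3 + g^2*j - 17*g*j^2 + 15*j^3)/(g^3 + g^2*j - 14*g*j^2 - 24*j^3)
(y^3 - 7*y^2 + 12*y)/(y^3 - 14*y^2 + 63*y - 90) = y*(y - 4)/(y^2 - 11*y + 30)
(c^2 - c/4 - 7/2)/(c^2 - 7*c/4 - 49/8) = 2*(c - 2)/(2*c - 7)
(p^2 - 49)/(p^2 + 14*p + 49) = (p - 7)/(p + 7)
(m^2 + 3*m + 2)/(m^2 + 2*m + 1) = (m + 2)/(m + 1)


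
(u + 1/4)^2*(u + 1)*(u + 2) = u^4 + 7*u^3/2 + 57*u^2/16 + 19*u/16 + 1/8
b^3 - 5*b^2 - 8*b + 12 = (b - 6)*(b - 1)*(b + 2)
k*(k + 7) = k^2 + 7*k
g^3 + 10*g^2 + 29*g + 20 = (g + 1)*(g + 4)*(g + 5)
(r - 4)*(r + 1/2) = r^2 - 7*r/2 - 2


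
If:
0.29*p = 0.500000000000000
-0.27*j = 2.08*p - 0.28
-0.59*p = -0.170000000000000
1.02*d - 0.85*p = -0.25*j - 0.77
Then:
No Solution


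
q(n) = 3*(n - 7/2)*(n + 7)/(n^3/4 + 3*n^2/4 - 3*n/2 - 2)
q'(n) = 3*(n - 7/2)*(n + 7)*(-3*n^2/4 - 3*n/2 + 3/2)/(n^3/4 + 3*n^2/4 - 3*n/2 - 2)^2 + 3*(n - 7/2)/(n^3/4 + 3*n^2/4 - 3*n/2 - 2) + 3*(n + 7)/(n^3/4 + 3*n^2/4 - 3*n/2 - 2)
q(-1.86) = -46.54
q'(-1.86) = -44.80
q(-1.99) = -41.57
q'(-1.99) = -32.45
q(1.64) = 35.98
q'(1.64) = 64.75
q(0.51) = 26.56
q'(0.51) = -11.00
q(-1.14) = -259.52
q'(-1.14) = -1833.99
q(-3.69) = -60.19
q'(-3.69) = 151.39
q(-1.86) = -46.54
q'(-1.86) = -44.80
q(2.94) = -2.60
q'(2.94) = 8.18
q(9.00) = 1.16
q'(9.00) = -0.09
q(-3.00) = -31.20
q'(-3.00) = 6.36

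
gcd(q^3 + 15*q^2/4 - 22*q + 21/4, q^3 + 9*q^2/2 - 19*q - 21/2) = q^2 + 4*q - 21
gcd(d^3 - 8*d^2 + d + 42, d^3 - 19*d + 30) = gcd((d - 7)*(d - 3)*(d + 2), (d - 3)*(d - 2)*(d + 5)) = d - 3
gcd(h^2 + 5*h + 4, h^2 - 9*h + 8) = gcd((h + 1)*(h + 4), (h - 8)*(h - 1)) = 1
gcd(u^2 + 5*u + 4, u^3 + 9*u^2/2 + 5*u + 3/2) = u + 1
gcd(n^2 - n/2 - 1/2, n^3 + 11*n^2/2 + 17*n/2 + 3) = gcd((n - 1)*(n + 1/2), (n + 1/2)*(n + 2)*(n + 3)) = n + 1/2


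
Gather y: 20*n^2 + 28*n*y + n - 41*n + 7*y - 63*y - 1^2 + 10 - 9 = 20*n^2 - 40*n + y*(28*n - 56)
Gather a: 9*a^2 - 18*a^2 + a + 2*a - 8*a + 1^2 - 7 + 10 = -9*a^2 - 5*a + 4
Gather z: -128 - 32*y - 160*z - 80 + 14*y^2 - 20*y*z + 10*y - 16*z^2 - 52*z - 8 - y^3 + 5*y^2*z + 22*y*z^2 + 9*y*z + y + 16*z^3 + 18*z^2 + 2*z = -y^3 + 14*y^2 - 21*y + 16*z^3 + z^2*(22*y + 2) + z*(5*y^2 - 11*y - 210) - 216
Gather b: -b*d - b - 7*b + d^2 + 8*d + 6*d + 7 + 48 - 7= b*(-d - 8) + d^2 + 14*d + 48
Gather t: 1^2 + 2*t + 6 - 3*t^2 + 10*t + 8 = -3*t^2 + 12*t + 15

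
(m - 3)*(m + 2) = m^2 - m - 6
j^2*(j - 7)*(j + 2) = j^4 - 5*j^3 - 14*j^2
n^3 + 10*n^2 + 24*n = n*(n + 4)*(n + 6)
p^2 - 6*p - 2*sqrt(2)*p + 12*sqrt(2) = (p - 6)*(p - 2*sqrt(2))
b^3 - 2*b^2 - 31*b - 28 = (b - 7)*(b + 1)*(b + 4)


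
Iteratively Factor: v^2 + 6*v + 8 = (v + 2)*(v + 4)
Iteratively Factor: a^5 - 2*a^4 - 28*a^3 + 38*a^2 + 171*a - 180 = (a + 3)*(a^4 - 5*a^3 - 13*a^2 + 77*a - 60) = (a - 5)*(a + 3)*(a^3 - 13*a + 12) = (a - 5)*(a - 1)*(a + 3)*(a^2 + a - 12) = (a - 5)*(a - 3)*(a - 1)*(a + 3)*(a + 4)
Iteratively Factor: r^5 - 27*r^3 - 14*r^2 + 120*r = (r + 3)*(r^4 - 3*r^3 - 18*r^2 + 40*r) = (r + 3)*(r + 4)*(r^3 - 7*r^2 + 10*r) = (r - 5)*(r + 3)*(r + 4)*(r^2 - 2*r) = (r - 5)*(r - 2)*(r + 3)*(r + 4)*(r)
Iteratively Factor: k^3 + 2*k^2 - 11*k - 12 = (k + 4)*(k^2 - 2*k - 3) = (k - 3)*(k + 4)*(k + 1)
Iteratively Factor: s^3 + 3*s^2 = (s + 3)*(s^2) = s*(s + 3)*(s)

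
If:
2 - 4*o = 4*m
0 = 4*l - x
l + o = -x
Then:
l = x/4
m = 5*x/4 + 1/2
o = -5*x/4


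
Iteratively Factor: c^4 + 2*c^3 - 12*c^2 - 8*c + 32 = (c + 2)*(c^3 - 12*c + 16) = (c + 2)*(c + 4)*(c^2 - 4*c + 4) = (c - 2)*(c + 2)*(c + 4)*(c - 2)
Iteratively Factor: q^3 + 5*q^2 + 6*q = (q)*(q^2 + 5*q + 6) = q*(q + 2)*(q + 3)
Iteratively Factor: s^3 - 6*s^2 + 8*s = (s - 4)*(s^2 - 2*s) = (s - 4)*(s - 2)*(s)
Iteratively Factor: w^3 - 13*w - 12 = (w + 3)*(w^2 - 3*w - 4) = (w - 4)*(w + 3)*(w + 1)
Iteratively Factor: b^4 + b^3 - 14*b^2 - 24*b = (b - 4)*(b^3 + 5*b^2 + 6*b) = (b - 4)*(b + 3)*(b^2 + 2*b) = (b - 4)*(b + 2)*(b + 3)*(b)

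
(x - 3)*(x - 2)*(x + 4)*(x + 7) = x^4 + 6*x^3 - 21*x^2 - 74*x + 168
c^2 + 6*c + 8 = (c + 2)*(c + 4)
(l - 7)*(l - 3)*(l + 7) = l^3 - 3*l^2 - 49*l + 147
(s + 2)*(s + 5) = s^2 + 7*s + 10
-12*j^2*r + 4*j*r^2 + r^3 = r*(-2*j + r)*(6*j + r)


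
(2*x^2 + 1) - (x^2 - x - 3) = x^2 + x + 4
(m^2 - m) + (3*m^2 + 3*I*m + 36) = 4*m^2 - m + 3*I*m + 36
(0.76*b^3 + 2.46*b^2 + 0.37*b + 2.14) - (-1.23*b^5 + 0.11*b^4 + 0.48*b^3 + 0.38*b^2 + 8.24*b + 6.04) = 1.23*b^5 - 0.11*b^4 + 0.28*b^3 + 2.08*b^2 - 7.87*b - 3.9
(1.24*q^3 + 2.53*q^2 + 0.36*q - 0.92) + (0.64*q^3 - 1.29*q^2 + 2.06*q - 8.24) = 1.88*q^3 + 1.24*q^2 + 2.42*q - 9.16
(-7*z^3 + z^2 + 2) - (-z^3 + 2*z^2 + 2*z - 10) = -6*z^3 - z^2 - 2*z + 12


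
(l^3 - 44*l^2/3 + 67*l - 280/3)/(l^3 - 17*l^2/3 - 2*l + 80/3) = (l - 7)/(l + 2)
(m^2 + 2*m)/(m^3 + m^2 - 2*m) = 1/(m - 1)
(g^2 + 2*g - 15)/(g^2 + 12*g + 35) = (g - 3)/(g + 7)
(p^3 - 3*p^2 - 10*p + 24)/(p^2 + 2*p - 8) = (p^2 - p - 12)/(p + 4)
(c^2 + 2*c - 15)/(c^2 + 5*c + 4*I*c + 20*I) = (c - 3)/(c + 4*I)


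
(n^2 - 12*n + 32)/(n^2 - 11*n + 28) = (n - 8)/(n - 7)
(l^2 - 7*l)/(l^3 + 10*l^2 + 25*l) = (l - 7)/(l^2 + 10*l + 25)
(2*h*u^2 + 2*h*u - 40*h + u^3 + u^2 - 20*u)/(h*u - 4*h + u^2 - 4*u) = (2*h*u + 10*h + u^2 + 5*u)/(h + u)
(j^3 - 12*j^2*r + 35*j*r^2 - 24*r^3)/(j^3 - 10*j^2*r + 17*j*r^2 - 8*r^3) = (-j + 3*r)/(-j + r)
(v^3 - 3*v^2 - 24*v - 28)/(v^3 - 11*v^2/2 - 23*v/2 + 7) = 2*(v + 2)/(2*v - 1)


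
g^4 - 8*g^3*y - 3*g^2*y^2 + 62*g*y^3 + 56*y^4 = (g - 7*y)*(g - 4*y)*(g + y)*(g + 2*y)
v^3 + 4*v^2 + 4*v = v*(v + 2)^2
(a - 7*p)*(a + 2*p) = a^2 - 5*a*p - 14*p^2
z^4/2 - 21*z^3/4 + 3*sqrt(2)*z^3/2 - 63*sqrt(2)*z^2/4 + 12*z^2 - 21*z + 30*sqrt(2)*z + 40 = (z/2 + sqrt(2))*(z - 8)*(z - 5/2)*(z + sqrt(2))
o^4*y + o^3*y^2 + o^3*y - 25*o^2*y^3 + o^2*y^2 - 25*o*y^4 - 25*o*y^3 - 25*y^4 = (o - 5*y)*(o + y)*(o + 5*y)*(o*y + y)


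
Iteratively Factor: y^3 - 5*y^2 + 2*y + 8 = (y - 2)*(y^2 - 3*y - 4) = (y - 4)*(y - 2)*(y + 1)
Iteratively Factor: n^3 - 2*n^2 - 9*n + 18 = (n + 3)*(n^2 - 5*n + 6) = (n - 3)*(n + 3)*(n - 2)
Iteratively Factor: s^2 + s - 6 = (s + 3)*(s - 2)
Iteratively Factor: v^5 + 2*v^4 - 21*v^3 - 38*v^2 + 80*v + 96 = (v + 4)*(v^4 - 2*v^3 - 13*v^2 + 14*v + 24) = (v - 4)*(v + 4)*(v^3 + 2*v^2 - 5*v - 6) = (v - 4)*(v + 1)*(v + 4)*(v^2 + v - 6) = (v - 4)*(v - 2)*(v + 1)*(v + 4)*(v + 3)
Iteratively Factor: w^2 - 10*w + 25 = (w - 5)*(w - 5)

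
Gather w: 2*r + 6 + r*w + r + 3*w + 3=3*r + w*(r + 3) + 9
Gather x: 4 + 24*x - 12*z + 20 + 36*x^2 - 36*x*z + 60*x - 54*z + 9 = 36*x^2 + x*(84 - 36*z) - 66*z + 33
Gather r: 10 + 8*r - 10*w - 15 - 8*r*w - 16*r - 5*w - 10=r*(-8*w - 8) - 15*w - 15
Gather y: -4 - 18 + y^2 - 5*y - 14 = y^2 - 5*y - 36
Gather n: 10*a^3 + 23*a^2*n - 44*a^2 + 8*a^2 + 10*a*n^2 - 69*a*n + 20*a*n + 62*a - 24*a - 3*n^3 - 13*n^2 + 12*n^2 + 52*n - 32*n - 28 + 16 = 10*a^3 - 36*a^2 + 38*a - 3*n^3 + n^2*(10*a - 1) + n*(23*a^2 - 49*a + 20) - 12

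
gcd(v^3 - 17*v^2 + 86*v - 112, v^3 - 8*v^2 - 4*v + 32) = v^2 - 10*v + 16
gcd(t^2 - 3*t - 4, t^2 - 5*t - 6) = t + 1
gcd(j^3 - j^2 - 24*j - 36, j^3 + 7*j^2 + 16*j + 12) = j^2 + 5*j + 6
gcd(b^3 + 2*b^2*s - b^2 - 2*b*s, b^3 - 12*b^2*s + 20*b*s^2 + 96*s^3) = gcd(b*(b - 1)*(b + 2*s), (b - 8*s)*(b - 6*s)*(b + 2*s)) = b + 2*s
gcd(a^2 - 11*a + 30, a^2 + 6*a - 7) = 1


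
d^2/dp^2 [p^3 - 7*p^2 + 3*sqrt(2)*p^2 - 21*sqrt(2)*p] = 6*p - 14 + 6*sqrt(2)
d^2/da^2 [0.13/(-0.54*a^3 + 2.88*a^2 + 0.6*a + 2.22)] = ((0.4212*a - 0.7488)*(-0.54*a^3 + 2.88*a^2 + 0.6*a + 2.22) + 0.13*(-3.24*a^2 + 11.52*a + 1.2)*(-1.62*a^2 + 5.76*a + 0.6))/(-0.54*a^3 + 2.88*a^2 + 0.6*a + 2.22)^3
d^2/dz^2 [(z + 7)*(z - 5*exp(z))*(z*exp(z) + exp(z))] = (z^3 - 20*z^2*exp(z) + 14*z^2 - 200*z*exp(z) + 45*z - 310*exp(z) + 30)*exp(z)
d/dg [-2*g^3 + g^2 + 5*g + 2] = -6*g^2 + 2*g + 5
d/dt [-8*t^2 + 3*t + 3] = 3 - 16*t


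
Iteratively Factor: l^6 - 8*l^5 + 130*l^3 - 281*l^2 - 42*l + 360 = (l - 5)*(l^5 - 3*l^4 - 15*l^3 + 55*l^2 - 6*l - 72) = (l - 5)*(l + 4)*(l^4 - 7*l^3 + 13*l^2 + 3*l - 18) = (l - 5)*(l - 3)*(l + 4)*(l^3 - 4*l^2 + l + 6) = (l - 5)*(l - 3)^2*(l + 4)*(l^2 - l - 2) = (l - 5)*(l - 3)^2*(l - 2)*(l + 4)*(l + 1)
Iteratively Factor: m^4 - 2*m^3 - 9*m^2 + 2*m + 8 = (m - 4)*(m^3 + 2*m^2 - m - 2) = (m - 4)*(m - 1)*(m^2 + 3*m + 2) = (m - 4)*(m - 1)*(m + 1)*(m + 2)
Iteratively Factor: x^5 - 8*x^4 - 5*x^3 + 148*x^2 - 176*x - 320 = (x + 1)*(x^4 - 9*x^3 + 4*x^2 + 144*x - 320) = (x - 4)*(x + 1)*(x^3 - 5*x^2 - 16*x + 80) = (x - 4)^2*(x + 1)*(x^2 - x - 20) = (x - 5)*(x - 4)^2*(x + 1)*(x + 4)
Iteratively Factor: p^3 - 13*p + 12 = (p + 4)*(p^2 - 4*p + 3) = (p - 3)*(p + 4)*(p - 1)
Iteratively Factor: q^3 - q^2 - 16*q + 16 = (q + 4)*(q^2 - 5*q + 4) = (q - 1)*(q + 4)*(q - 4)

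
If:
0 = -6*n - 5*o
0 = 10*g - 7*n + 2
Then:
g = -7*o/12 - 1/5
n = -5*o/6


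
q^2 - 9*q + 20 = (q - 5)*(q - 4)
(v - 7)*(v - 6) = v^2 - 13*v + 42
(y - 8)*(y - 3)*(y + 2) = y^3 - 9*y^2 + 2*y + 48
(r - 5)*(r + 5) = r^2 - 25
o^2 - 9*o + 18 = (o - 6)*(o - 3)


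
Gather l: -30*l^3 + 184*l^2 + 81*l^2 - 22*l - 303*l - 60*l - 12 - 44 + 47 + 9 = -30*l^3 + 265*l^2 - 385*l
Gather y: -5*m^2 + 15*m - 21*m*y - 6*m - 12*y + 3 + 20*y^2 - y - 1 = -5*m^2 + 9*m + 20*y^2 + y*(-21*m - 13) + 2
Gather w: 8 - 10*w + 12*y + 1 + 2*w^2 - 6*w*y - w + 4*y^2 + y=2*w^2 + w*(-6*y - 11) + 4*y^2 + 13*y + 9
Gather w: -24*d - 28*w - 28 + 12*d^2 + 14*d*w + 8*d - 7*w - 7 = 12*d^2 - 16*d + w*(14*d - 35) - 35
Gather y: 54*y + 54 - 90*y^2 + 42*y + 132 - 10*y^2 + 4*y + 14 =-100*y^2 + 100*y + 200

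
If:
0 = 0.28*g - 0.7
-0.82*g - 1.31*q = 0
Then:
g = 2.50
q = -1.56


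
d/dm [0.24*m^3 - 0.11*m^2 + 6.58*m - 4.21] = 0.72*m^2 - 0.22*m + 6.58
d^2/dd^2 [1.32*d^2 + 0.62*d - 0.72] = 2.64000000000000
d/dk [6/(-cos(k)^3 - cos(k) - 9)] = 6*(3*sin(k)^2 - 4)*sin(k)/(cos(k)^3 + cos(k) + 9)^2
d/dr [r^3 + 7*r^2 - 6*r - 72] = 3*r^2 + 14*r - 6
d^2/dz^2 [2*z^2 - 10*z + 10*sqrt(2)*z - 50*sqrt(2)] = 4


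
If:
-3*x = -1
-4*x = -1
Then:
No Solution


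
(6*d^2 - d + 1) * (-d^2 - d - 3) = -6*d^4 - 5*d^3 - 18*d^2 + 2*d - 3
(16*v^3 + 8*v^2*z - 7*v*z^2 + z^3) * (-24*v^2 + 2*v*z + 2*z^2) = -384*v^5 - 160*v^4*z + 216*v^3*z^2 - 22*v^2*z^3 - 12*v*z^4 + 2*z^5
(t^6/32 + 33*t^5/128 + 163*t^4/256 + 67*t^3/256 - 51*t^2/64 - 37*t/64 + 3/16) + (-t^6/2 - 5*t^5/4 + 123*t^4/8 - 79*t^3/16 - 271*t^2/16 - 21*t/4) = -15*t^6/32 - 127*t^5/128 + 4099*t^4/256 - 1197*t^3/256 - 1135*t^2/64 - 373*t/64 + 3/16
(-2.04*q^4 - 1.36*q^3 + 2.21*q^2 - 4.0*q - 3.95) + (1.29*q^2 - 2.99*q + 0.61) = -2.04*q^4 - 1.36*q^3 + 3.5*q^2 - 6.99*q - 3.34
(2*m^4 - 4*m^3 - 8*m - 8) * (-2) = -4*m^4 + 8*m^3 + 16*m + 16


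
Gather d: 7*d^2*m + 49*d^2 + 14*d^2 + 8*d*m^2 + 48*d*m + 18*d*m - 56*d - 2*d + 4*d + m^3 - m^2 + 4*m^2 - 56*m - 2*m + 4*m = d^2*(7*m + 63) + d*(8*m^2 + 66*m - 54) + m^3 + 3*m^2 - 54*m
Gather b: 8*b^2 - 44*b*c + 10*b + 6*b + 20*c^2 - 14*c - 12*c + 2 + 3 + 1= 8*b^2 + b*(16 - 44*c) + 20*c^2 - 26*c + 6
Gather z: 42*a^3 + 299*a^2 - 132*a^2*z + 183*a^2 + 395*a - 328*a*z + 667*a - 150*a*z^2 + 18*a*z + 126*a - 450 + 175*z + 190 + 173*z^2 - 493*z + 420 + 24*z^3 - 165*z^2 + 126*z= 42*a^3 + 482*a^2 + 1188*a + 24*z^3 + z^2*(8 - 150*a) + z*(-132*a^2 - 310*a - 192) + 160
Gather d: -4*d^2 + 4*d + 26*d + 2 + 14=-4*d^2 + 30*d + 16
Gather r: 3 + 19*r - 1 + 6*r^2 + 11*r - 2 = 6*r^2 + 30*r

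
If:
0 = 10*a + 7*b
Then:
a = -7*b/10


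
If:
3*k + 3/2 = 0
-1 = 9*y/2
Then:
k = -1/2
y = -2/9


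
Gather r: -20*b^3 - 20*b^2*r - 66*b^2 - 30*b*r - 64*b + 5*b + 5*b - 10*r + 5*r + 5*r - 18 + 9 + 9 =-20*b^3 - 66*b^2 - 54*b + r*(-20*b^2 - 30*b)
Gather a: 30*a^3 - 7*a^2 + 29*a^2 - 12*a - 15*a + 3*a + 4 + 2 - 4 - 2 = 30*a^3 + 22*a^2 - 24*a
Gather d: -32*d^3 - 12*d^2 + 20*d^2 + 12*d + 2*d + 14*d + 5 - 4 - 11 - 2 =-32*d^3 + 8*d^2 + 28*d - 12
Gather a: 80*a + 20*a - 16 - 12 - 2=100*a - 30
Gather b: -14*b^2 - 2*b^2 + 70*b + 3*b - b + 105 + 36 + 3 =-16*b^2 + 72*b + 144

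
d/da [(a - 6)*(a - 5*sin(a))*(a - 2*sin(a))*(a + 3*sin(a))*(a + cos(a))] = (6 - a)*(a - 5*sin(a))*(a - 2*sin(a))*(a + 3*sin(a))*(sin(a) - 1) + (6 - a)*(a - 5*sin(a))*(a + 3*sin(a))*(a + cos(a))*(2*cos(a) - 1) + (6 - a)*(a - 2*sin(a))*(a + 3*sin(a))*(a + cos(a))*(5*cos(a) - 1) + (a - 6)*(a - 5*sin(a))*(a - 2*sin(a))*(a + cos(a))*(3*cos(a) + 1) + (a - 5*sin(a))*(a - 2*sin(a))*(a + 3*sin(a))*(a + cos(a))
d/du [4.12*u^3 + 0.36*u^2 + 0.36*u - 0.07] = 12.36*u^2 + 0.72*u + 0.36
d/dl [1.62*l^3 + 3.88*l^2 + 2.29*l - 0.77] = 4.86*l^2 + 7.76*l + 2.29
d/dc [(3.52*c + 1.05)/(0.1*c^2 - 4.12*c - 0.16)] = (-0.352*c^2 - 0.210000000000001*c + 3.7628)/(0.01*c^4 - 0.824*c^3 + 16.9424*c^2 + 1.3184*c + 0.0256)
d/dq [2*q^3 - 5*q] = 6*q^2 - 5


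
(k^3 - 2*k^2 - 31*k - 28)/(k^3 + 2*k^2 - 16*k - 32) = (k^2 - 6*k - 7)/(k^2 - 2*k - 8)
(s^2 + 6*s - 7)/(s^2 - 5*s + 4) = (s + 7)/(s - 4)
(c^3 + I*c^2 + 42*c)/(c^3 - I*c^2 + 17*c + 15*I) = c*(c^2 + I*c + 42)/(c^3 - I*c^2 + 17*c + 15*I)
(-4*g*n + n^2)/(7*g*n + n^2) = (-4*g + n)/(7*g + n)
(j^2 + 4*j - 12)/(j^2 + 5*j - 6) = (j - 2)/(j - 1)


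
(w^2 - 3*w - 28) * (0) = 0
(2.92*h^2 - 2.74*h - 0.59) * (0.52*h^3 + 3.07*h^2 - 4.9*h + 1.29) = 1.5184*h^5 + 7.5396*h^4 - 23.0266*h^3 + 15.3815*h^2 - 0.6436*h - 0.7611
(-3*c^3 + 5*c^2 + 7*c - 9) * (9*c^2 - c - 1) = -27*c^5 + 48*c^4 + 61*c^3 - 93*c^2 + 2*c + 9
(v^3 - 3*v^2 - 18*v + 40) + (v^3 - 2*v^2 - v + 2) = 2*v^3 - 5*v^2 - 19*v + 42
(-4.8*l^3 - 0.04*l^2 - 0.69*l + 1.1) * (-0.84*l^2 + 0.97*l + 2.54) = 4.032*l^5 - 4.6224*l^4 - 11.6512*l^3 - 1.6949*l^2 - 0.6856*l + 2.794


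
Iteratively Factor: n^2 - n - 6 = (n + 2)*(n - 3)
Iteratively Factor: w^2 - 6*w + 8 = (w - 4)*(w - 2)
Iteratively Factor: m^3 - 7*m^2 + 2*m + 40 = (m + 2)*(m^2 - 9*m + 20) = (m - 5)*(m + 2)*(m - 4)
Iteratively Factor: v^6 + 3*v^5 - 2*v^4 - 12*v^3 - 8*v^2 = (v - 2)*(v^5 + 5*v^4 + 8*v^3 + 4*v^2) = (v - 2)*(v + 2)*(v^4 + 3*v^3 + 2*v^2) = v*(v - 2)*(v + 2)*(v^3 + 3*v^2 + 2*v) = v^2*(v - 2)*(v + 2)*(v^2 + 3*v + 2) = v^2*(v - 2)*(v + 2)^2*(v + 1)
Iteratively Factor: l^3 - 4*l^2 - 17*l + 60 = (l - 3)*(l^2 - l - 20) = (l - 5)*(l - 3)*(l + 4)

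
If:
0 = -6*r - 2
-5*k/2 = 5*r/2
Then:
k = 1/3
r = -1/3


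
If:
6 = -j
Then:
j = -6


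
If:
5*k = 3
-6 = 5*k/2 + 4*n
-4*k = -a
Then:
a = 12/5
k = 3/5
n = -15/8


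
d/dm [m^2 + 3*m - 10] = 2*m + 3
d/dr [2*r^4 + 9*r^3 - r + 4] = 8*r^3 + 27*r^2 - 1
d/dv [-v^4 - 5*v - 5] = -4*v^3 - 5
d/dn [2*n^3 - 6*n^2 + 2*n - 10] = 6*n^2 - 12*n + 2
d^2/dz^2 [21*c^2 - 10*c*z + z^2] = 2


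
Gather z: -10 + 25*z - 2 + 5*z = 30*z - 12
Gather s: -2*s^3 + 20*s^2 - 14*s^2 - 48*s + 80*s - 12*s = -2*s^3 + 6*s^2 + 20*s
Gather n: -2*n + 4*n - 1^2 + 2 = 2*n + 1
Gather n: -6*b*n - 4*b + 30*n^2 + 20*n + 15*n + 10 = -4*b + 30*n^2 + n*(35 - 6*b) + 10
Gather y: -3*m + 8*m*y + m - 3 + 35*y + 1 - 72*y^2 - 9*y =-2*m - 72*y^2 + y*(8*m + 26) - 2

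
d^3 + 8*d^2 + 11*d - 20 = (d - 1)*(d + 4)*(d + 5)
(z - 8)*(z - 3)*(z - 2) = z^3 - 13*z^2 + 46*z - 48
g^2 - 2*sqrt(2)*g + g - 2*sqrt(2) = (g + 1)*(g - 2*sqrt(2))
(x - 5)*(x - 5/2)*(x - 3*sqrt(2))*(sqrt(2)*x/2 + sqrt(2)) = sqrt(2)*x^4/2 - 11*sqrt(2)*x^3/4 - 3*x^3 - 5*sqrt(2)*x^2/4 + 33*x^2/2 + 15*x/2 + 25*sqrt(2)*x/2 - 75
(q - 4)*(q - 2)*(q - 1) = q^3 - 7*q^2 + 14*q - 8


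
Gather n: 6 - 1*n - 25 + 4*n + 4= 3*n - 15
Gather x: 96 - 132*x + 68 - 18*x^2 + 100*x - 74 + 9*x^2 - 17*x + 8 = -9*x^2 - 49*x + 98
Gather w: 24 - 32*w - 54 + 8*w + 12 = -24*w - 18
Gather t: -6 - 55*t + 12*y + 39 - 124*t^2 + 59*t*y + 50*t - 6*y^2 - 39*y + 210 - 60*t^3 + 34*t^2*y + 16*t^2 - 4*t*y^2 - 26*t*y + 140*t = -60*t^3 + t^2*(34*y - 108) + t*(-4*y^2 + 33*y + 135) - 6*y^2 - 27*y + 243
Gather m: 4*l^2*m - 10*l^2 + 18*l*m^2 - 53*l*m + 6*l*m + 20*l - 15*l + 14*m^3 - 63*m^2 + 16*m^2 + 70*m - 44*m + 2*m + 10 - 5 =-10*l^2 + 5*l + 14*m^3 + m^2*(18*l - 47) + m*(4*l^2 - 47*l + 28) + 5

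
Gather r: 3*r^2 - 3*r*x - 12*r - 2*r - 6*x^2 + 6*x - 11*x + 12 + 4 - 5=3*r^2 + r*(-3*x - 14) - 6*x^2 - 5*x + 11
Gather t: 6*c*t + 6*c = 6*c*t + 6*c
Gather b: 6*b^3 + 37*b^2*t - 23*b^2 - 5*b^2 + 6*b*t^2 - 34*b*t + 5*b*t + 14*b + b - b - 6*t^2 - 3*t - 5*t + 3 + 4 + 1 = 6*b^3 + b^2*(37*t - 28) + b*(6*t^2 - 29*t + 14) - 6*t^2 - 8*t + 8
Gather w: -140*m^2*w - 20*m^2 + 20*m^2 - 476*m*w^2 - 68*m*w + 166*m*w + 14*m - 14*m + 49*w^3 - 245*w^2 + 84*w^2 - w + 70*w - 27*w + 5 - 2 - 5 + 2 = 49*w^3 + w^2*(-476*m - 161) + w*(-140*m^2 + 98*m + 42)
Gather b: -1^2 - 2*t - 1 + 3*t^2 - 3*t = 3*t^2 - 5*t - 2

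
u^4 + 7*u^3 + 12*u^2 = u^2*(u + 3)*(u + 4)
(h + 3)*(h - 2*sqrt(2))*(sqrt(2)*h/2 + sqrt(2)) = sqrt(2)*h^3/2 - 2*h^2 + 5*sqrt(2)*h^2/2 - 10*h + 3*sqrt(2)*h - 12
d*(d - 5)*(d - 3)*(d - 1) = d^4 - 9*d^3 + 23*d^2 - 15*d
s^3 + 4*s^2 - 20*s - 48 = (s - 4)*(s + 2)*(s + 6)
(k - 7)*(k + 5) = k^2 - 2*k - 35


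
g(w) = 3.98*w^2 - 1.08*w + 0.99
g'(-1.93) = -16.44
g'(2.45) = 18.42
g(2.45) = 22.23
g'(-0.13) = -2.11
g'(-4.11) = -33.80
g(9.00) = 313.65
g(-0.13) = 1.20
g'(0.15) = 0.11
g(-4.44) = 84.25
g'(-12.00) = -96.60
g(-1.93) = 17.90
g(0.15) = 0.92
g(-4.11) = 72.66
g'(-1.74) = -14.93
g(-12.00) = 587.07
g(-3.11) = 42.84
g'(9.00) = 70.56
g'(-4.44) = -36.42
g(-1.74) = 14.92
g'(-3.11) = -25.84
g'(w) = 7.96*w - 1.08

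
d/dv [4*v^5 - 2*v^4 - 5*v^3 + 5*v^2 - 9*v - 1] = 20*v^4 - 8*v^3 - 15*v^2 + 10*v - 9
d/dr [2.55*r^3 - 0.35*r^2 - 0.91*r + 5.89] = 7.65*r^2 - 0.7*r - 0.91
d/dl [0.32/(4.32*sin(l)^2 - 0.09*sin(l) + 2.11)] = (0.0288 - 2.7648*sin(l))*cos(l)/(4.32*sin(l)^2 - 0.09*sin(l) + 2.11)^2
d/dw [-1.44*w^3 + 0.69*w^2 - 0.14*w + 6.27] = -4.32*w^2 + 1.38*w - 0.14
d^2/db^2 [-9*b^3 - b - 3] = -54*b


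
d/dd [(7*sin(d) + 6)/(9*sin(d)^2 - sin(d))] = 3*(-21*cos(d) - 36/tan(d) + 2*cos(d)/sin(d)^2)/(9*sin(d) - 1)^2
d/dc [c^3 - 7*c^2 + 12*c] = 3*c^2 - 14*c + 12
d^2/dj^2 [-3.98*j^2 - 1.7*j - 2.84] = -7.96000000000000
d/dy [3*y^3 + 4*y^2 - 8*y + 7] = 9*y^2 + 8*y - 8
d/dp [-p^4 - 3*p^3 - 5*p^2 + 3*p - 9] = -4*p^3 - 9*p^2 - 10*p + 3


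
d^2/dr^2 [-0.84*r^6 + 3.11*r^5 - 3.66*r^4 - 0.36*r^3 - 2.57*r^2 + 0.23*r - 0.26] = -25.2*r^4 + 62.2*r^3 - 43.92*r^2 - 2.16*r - 5.14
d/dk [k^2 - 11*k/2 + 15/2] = 2*k - 11/2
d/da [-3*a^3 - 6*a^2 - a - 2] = -9*a^2 - 12*a - 1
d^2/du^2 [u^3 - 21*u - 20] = 6*u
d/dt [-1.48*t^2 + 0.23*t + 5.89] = 0.23 - 2.96*t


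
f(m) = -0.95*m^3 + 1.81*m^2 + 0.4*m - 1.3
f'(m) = -2.85*m^2 + 3.62*m + 0.4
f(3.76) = -24.71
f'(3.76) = -26.28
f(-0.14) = -1.32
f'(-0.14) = -0.16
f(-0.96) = 0.82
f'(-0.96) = -5.70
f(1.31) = 0.19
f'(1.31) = 0.25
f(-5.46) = 205.11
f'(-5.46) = -104.33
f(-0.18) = -1.31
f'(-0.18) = -0.34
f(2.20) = -1.78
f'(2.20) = -5.43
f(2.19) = -1.72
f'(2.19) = -5.34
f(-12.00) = 1896.14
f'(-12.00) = -453.44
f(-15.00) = 3606.20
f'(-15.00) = -695.15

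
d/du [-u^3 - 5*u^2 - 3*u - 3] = -3*u^2 - 10*u - 3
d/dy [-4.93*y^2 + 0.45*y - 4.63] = 0.45 - 9.86*y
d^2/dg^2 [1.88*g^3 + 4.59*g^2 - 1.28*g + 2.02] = 11.28*g + 9.18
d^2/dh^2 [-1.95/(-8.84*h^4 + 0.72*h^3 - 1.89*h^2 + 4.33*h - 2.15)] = ((-206.856*h^2 + 8.424*h - 7.371)*(8.84*h^4 - 0.72*h^3 + 1.89*h^2 - 4.33*h + 2.15) + 1.95*(35.36*h^3 - 2.16*h^2 + 3.78*h - 4.33)*(70.72*h^3 - 4.32*h^2 + 7.56*h - 8.66))/(8.84*h^4 - 0.72*h^3 + 1.89*h^2 - 4.33*h + 2.15)^3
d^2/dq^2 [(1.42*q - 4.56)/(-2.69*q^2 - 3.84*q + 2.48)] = (-(1.42*q - 4.56)*(5.38*q + 3.84)*(10.76*q + 7.68) + (22.9188*q - 13.6272)*(2.69*q^2 + 3.84*q - 2.48))/(2.69*q^2 + 3.84*q - 2.48)^3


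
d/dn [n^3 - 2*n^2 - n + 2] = 3*n^2 - 4*n - 1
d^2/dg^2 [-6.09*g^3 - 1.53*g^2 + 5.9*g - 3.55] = -36.54*g - 3.06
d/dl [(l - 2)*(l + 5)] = 2*l + 3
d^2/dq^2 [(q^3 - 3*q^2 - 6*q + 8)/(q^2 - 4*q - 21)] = 2*(19*q^3 + 87*q^2 + 849*q - 523)/(q^6 - 12*q^5 - 15*q^4 + 440*q^3 + 315*q^2 - 5292*q - 9261)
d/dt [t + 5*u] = 1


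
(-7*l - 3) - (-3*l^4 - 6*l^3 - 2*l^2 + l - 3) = 3*l^4 + 6*l^3 + 2*l^2 - 8*l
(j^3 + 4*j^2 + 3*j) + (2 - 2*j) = j^3 + 4*j^2 + j + 2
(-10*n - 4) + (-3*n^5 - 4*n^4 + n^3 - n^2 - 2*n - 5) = -3*n^5 - 4*n^4 + n^3 - n^2 - 12*n - 9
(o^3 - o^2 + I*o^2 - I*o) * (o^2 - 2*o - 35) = o^5 - 3*o^4 + I*o^4 - 33*o^3 - 3*I*o^3 + 35*o^2 - 33*I*o^2 + 35*I*o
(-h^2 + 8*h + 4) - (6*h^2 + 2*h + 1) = -7*h^2 + 6*h + 3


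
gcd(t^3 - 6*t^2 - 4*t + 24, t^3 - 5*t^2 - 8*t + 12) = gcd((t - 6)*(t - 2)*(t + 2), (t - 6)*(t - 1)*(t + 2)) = t^2 - 4*t - 12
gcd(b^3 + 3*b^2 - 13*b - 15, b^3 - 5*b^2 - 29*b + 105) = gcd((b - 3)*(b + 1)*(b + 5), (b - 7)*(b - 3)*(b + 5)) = b^2 + 2*b - 15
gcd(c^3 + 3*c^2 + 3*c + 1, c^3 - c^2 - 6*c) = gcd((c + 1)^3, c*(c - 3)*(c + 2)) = 1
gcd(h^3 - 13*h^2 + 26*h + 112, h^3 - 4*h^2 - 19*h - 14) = h^2 - 5*h - 14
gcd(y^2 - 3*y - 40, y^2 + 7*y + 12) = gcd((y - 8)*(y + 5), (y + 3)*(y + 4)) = 1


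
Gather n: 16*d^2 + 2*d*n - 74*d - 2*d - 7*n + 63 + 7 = 16*d^2 - 76*d + n*(2*d - 7) + 70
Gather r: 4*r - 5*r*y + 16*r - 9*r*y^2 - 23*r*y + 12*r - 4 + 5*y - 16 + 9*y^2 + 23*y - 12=r*(-9*y^2 - 28*y + 32) + 9*y^2 + 28*y - 32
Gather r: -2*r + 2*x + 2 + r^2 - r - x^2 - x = r^2 - 3*r - x^2 + x + 2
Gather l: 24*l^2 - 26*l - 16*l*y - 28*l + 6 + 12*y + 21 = 24*l^2 + l*(-16*y - 54) + 12*y + 27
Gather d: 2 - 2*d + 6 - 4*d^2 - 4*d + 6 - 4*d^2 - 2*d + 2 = -8*d^2 - 8*d + 16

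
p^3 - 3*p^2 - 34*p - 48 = (p - 8)*(p + 2)*(p + 3)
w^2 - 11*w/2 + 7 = (w - 7/2)*(w - 2)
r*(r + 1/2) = r^2 + r/2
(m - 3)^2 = m^2 - 6*m + 9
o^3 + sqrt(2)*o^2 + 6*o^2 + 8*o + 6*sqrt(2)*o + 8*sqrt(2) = (o + 2)*(o + 4)*(o + sqrt(2))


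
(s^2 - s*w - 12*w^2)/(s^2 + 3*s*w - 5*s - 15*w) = (s - 4*w)/(s - 5)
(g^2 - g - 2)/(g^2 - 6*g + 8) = (g + 1)/(g - 4)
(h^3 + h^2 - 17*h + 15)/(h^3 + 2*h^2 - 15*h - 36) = (h^3 + h^2 - 17*h + 15)/(h^3 + 2*h^2 - 15*h - 36)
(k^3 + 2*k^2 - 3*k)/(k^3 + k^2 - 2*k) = (k + 3)/(k + 2)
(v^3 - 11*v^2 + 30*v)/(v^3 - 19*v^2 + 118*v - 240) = v/(v - 8)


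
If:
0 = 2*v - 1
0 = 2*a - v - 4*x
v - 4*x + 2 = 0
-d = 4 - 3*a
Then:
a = 3/2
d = 1/2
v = 1/2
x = 5/8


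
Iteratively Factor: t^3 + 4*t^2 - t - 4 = (t + 1)*(t^2 + 3*t - 4) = (t + 1)*(t + 4)*(t - 1)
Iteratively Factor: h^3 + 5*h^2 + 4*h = (h + 4)*(h^2 + h) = h*(h + 4)*(h + 1)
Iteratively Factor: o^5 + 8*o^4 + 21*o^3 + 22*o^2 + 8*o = (o + 2)*(o^4 + 6*o^3 + 9*o^2 + 4*o) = (o + 2)*(o + 4)*(o^3 + 2*o^2 + o) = (o + 1)*(o + 2)*(o + 4)*(o^2 + o) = o*(o + 1)*(o + 2)*(o + 4)*(o + 1)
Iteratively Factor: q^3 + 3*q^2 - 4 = (q + 2)*(q^2 + q - 2) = (q + 2)^2*(q - 1)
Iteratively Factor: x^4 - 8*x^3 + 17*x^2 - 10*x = (x - 2)*(x^3 - 6*x^2 + 5*x) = (x - 5)*(x - 2)*(x^2 - x) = x*(x - 5)*(x - 2)*(x - 1)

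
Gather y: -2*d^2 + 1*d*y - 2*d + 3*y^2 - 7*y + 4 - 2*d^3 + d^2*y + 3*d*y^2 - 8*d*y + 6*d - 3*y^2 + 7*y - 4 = -2*d^3 - 2*d^2 + 3*d*y^2 + 4*d + y*(d^2 - 7*d)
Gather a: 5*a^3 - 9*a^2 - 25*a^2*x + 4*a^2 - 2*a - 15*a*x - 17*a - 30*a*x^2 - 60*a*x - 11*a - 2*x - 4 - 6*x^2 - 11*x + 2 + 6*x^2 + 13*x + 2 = 5*a^3 + a^2*(-25*x - 5) + a*(-30*x^2 - 75*x - 30)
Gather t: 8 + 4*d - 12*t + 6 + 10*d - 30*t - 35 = 14*d - 42*t - 21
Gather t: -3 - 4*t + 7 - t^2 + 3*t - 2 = -t^2 - t + 2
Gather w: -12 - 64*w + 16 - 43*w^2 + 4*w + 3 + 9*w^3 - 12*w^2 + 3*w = 9*w^3 - 55*w^2 - 57*w + 7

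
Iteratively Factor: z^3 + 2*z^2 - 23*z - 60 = (z - 5)*(z^2 + 7*z + 12) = (z - 5)*(z + 4)*(z + 3)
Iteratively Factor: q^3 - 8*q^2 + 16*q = (q - 4)*(q^2 - 4*q) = q*(q - 4)*(q - 4)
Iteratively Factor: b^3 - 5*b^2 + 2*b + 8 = (b - 2)*(b^2 - 3*b - 4) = (b - 4)*(b - 2)*(b + 1)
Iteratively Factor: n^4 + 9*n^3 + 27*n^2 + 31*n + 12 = (n + 1)*(n^3 + 8*n^2 + 19*n + 12) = (n + 1)*(n + 4)*(n^2 + 4*n + 3) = (n + 1)*(n + 3)*(n + 4)*(n + 1)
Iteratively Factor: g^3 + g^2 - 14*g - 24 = (g + 2)*(g^2 - g - 12) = (g - 4)*(g + 2)*(g + 3)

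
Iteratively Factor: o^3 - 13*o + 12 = (o - 1)*(o^2 + o - 12) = (o - 3)*(o - 1)*(o + 4)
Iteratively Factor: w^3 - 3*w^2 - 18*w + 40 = (w - 5)*(w^2 + 2*w - 8) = (w - 5)*(w - 2)*(w + 4)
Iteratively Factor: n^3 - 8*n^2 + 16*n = (n)*(n^2 - 8*n + 16) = n*(n - 4)*(n - 4)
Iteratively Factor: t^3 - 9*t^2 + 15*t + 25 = (t - 5)*(t^2 - 4*t - 5) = (t - 5)^2*(t + 1)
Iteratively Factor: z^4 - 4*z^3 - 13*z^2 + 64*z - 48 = (z - 1)*(z^3 - 3*z^2 - 16*z + 48) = (z - 4)*(z - 1)*(z^2 + z - 12) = (z - 4)*(z - 3)*(z - 1)*(z + 4)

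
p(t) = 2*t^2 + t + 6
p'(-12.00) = -47.00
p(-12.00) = 282.00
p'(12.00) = 49.00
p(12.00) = 306.00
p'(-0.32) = -0.28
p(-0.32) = 5.88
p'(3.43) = 14.72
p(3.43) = 32.96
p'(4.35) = 18.40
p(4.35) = 48.20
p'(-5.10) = -19.40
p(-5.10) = 52.92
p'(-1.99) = -6.96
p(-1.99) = 11.93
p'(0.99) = 4.96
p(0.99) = 8.95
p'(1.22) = 5.88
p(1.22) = 10.20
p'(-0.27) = -0.08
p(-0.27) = 5.88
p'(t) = 4*t + 1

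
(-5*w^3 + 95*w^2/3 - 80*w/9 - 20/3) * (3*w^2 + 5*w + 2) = -15*w^5 + 70*w^4 + 365*w^3/3 - 10*w^2/9 - 460*w/9 - 40/3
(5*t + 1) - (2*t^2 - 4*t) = -2*t^2 + 9*t + 1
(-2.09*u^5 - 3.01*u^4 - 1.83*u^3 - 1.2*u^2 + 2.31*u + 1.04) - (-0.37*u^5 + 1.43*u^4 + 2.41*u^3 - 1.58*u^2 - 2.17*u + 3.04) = -1.72*u^5 - 4.44*u^4 - 4.24*u^3 + 0.38*u^2 + 4.48*u - 2.0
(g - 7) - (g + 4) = -11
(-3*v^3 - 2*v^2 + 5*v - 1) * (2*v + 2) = -6*v^4 - 10*v^3 + 6*v^2 + 8*v - 2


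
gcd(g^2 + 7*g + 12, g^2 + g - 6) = g + 3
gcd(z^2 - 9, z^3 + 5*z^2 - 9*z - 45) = z^2 - 9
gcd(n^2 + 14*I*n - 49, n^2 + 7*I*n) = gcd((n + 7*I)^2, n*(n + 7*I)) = n + 7*I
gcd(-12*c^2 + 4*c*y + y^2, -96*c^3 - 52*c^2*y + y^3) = 6*c + y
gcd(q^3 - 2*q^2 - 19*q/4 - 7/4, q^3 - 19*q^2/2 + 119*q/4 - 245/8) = q - 7/2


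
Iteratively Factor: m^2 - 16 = (m - 4)*(m + 4)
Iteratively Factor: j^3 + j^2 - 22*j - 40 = (j + 4)*(j^2 - 3*j - 10) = (j - 5)*(j + 4)*(j + 2)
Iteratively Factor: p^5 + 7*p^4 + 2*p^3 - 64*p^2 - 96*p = (p + 2)*(p^4 + 5*p^3 - 8*p^2 - 48*p) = (p + 2)*(p + 4)*(p^3 + p^2 - 12*p) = (p + 2)*(p + 4)^2*(p^2 - 3*p) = p*(p + 2)*(p + 4)^2*(p - 3)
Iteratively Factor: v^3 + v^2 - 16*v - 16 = (v - 4)*(v^2 + 5*v + 4) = (v - 4)*(v + 1)*(v + 4)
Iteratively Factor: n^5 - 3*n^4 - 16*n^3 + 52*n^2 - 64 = (n + 1)*(n^4 - 4*n^3 - 12*n^2 + 64*n - 64) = (n - 2)*(n + 1)*(n^3 - 2*n^2 - 16*n + 32) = (n - 2)*(n + 1)*(n + 4)*(n^2 - 6*n + 8) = (n - 2)^2*(n + 1)*(n + 4)*(n - 4)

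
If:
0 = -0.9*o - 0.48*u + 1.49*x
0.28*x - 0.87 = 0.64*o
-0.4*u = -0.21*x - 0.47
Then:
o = -1.70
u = 0.76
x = -0.78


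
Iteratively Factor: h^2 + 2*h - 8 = (h + 4)*(h - 2)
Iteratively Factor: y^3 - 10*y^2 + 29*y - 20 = (y - 4)*(y^2 - 6*y + 5) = (y - 5)*(y - 4)*(y - 1)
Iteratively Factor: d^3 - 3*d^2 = (d)*(d^2 - 3*d) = d^2*(d - 3)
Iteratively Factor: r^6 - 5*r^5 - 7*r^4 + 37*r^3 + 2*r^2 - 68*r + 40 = (r - 2)*(r^5 - 3*r^4 - 13*r^3 + 11*r^2 + 24*r - 20) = (r - 2)*(r + 2)*(r^4 - 5*r^3 - 3*r^2 + 17*r - 10) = (r - 5)*(r - 2)*(r + 2)*(r^3 - 3*r + 2) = (r - 5)*(r - 2)*(r + 2)^2*(r^2 - 2*r + 1) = (r - 5)*(r - 2)*(r - 1)*(r + 2)^2*(r - 1)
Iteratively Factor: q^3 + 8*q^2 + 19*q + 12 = (q + 3)*(q^2 + 5*q + 4) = (q + 3)*(q + 4)*(q + 1)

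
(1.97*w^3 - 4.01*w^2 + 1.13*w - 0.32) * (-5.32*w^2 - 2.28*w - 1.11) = -10.4804*w^5 + 16.8416*w^4 + 0.9445*w^3 + 3.5771*w^2 - 0.5247*w + 0.3552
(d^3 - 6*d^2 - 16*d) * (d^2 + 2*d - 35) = d^5 - 4*d^4 - 63*d^3 + 178*d^2 + 560*d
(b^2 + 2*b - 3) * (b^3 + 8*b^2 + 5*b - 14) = b^5 + 10*b^4 + 18*b^3 - 28*b^2 - 43*b + 42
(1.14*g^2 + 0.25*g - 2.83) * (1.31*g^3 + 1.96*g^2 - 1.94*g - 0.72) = 1.4934*g^5 + 2.5619*g^4 - 5.4289*g^3 - 6.8526*g^2 + 5.3102*g + 2.0376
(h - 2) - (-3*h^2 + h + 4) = 3*h^2 - 6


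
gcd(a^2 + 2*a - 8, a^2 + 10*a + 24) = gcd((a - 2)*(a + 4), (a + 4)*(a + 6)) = a + 4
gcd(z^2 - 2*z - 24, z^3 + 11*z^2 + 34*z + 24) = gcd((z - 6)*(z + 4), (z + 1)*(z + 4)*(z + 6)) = z + 4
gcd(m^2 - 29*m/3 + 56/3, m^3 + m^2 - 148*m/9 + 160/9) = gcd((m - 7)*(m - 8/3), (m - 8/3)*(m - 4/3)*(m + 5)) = m - 8/3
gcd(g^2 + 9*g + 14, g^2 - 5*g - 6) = 1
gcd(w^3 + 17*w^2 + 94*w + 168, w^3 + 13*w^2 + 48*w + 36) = w + 6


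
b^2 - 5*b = b*(b - 5)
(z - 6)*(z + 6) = z^2 - 36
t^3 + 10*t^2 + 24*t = t*(t + 4)*(t + 6)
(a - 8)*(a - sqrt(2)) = a^2 - 8*a - sqrt(2)*a + 8*sqrt(2)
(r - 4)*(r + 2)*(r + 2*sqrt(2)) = r^3 - 2*r^2 + 2*sqrt(2)*r^2 - 8*r - 4*sqrt(2)*r - 16*sqrt(2)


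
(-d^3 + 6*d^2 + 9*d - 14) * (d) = -d^4 + 6*d^3 + 9*d^2 - 14*d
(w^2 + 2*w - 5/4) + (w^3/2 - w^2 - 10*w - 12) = w^3/2 - 8*w - 53/4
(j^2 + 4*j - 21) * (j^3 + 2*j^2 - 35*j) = j^5 + 6*j^4 - 48*j^3 - 182*j^2 + 735*j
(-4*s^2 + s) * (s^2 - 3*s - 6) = -4*s^4 + 13*s^3 + 21*s^2 - 6*s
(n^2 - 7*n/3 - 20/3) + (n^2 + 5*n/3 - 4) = 2*n^2 - 2*n/3 - 32/3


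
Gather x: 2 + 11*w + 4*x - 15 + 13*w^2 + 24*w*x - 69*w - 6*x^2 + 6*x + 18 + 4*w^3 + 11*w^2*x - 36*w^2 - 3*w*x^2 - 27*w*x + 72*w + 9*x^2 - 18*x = 4*w^3 - 23*w^2 + 14*w + x^2*(3 - 3*w) + x*(11*w^2 - 3*w - 8) + 5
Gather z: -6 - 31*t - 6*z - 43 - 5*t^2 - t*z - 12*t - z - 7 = -5*t^2 - 43*t + z*(-t - 7) - 56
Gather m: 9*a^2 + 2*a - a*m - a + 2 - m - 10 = 9*a^2 + a + m*(-a - 1) - 8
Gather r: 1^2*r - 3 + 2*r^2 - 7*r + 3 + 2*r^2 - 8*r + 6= 4*r^2 - 14*r + 6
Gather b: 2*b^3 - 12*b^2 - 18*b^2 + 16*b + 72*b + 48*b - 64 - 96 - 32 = 2*b^3 - 30*b^2 + 136*b - 192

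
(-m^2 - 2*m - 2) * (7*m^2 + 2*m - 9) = -7*m^4 - 16*m^3 - 9*m^2 + 14*m + 18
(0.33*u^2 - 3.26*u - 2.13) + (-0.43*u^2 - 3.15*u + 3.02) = -0.1*u^2 - 6.41*u + 0.89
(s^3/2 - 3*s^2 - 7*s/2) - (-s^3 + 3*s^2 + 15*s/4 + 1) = 3*s^3/2 - 6*s^2 - 29*s/4 - 1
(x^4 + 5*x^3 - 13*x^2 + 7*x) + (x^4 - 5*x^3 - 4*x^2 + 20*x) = 2*x^4 - 17*x^2 + 27*x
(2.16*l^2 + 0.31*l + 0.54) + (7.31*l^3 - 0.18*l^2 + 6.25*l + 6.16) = 7.31*l^3 + 1.98*l^2 + 6.56*l + 6.7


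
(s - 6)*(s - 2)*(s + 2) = s^3 - 6*s^2 - 4*s + 24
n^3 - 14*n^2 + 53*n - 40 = (n - 8)*(n - 5)*(n - 1)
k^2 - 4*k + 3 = (k - 3)*(k - 1)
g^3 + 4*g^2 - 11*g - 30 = (g - 3)*(g + 2)*(g + 5)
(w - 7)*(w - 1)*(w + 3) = w^3 - 5*w^2 - 17*w + 21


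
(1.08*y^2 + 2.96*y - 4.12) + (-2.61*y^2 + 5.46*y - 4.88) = -1.53*y^2 + 8.42*y - 9.0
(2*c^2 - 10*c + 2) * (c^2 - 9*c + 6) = 2*c^4 - 28*c^3 + 104*c^2 - 78*c + 12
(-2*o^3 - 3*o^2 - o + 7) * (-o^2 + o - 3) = 2*o^5 + o^4 + 4*o^3 + o^2 + 10*o - 21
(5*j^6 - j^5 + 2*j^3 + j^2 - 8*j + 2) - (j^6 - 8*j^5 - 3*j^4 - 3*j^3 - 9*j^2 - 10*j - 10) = 4*j^6 + 7*j^5 + 3*j^4 + 5*j^3 + 10*j^2 + 2*j + 12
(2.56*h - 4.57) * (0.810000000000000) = 2.0736*h - 3.7017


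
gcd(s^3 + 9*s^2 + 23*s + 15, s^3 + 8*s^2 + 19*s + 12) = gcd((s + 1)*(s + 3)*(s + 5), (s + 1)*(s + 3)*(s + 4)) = s^2 + 4*s + 3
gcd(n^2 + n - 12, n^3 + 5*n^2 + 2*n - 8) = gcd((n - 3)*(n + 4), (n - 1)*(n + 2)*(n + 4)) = n + 4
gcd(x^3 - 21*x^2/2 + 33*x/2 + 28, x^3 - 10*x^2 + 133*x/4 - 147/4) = x - 7/2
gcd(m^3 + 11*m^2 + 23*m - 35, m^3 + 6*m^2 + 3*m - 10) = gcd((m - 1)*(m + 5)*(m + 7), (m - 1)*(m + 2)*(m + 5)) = m^2 + 4*m - 5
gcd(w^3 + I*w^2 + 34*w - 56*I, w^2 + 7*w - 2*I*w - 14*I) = w - 2*I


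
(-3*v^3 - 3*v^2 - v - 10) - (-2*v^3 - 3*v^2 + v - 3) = -v^3 - 2*v - 7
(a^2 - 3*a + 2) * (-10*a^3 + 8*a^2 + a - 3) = -10*a^5 + 38*a^4 - 43*a^3 + 10*a^2 + 11*a - 6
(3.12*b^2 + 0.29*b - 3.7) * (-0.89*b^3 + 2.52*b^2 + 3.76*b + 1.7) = -2.7768*b^5 + 7.6043*b^4 + 15.755*b^3 - 2.9296*b^2 - 13.419*b - 6.29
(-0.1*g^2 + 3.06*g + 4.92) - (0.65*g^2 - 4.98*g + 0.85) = -0.75*g^2 + 8.04*g + 4.07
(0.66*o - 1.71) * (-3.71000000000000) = 6.3441 - 2.4486*o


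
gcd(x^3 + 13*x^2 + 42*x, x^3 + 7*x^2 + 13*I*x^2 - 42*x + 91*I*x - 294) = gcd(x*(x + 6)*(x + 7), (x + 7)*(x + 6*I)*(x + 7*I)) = x + 7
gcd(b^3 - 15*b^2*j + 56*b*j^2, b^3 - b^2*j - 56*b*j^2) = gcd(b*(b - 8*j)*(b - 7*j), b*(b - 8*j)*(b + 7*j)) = b^2 - 8*b*j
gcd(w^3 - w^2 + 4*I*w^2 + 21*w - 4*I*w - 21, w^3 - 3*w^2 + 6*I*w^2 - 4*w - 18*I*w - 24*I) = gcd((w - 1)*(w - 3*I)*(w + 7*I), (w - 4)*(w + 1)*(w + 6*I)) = 1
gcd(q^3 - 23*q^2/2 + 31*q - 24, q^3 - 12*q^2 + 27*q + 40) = q - 8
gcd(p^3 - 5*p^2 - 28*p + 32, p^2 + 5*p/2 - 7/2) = p - 1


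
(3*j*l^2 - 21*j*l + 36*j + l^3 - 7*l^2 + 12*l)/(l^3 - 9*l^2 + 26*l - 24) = (3*j + l)/(l - 2)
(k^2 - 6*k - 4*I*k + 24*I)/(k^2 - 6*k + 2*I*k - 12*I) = (k - 4*I)/(k + 2*I)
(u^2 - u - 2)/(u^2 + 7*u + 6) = (u - 2)/(u + 6)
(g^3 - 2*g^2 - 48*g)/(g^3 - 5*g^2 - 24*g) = (g + 6)/(g + 3)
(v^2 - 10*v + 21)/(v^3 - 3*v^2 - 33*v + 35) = (v - 3)/(v^2 + 4*v - 5)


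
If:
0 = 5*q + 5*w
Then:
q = -w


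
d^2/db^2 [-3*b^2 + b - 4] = -6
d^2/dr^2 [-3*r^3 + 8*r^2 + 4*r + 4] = 16 - 18*r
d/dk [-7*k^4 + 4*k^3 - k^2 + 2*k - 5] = -28*k^3 + 12*k^2 - 2*k + 2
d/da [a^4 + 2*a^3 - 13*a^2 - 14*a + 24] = 4*a^3 + 6*a^2 - 26*a - 14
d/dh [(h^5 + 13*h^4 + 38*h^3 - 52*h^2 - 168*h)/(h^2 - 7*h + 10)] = (3*h^4 + 10*h^3 - 157*h^2 - 680*h - 420)/(h^2 - 10*h + 25)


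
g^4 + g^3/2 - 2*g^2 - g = g*(g + 1/2)*(g - sqrt(2))*(g + sqrt(2))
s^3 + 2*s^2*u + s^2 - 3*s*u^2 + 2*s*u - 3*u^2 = (s + 1)*(s - u)*(s + 3*u)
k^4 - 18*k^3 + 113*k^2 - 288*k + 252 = (k - 7)*(k - 6)*(k - 3)*(k - 2)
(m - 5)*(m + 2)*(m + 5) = m^3 + 2*m^2 - 25*m - 50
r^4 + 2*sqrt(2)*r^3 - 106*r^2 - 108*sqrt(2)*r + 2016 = (r - 6*sqrt(2))*(r - 3*sqrt(2))*(r + 4*sqrt(2))*(r + 7*sqrt(2))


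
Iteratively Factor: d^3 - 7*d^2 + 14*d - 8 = (d - 2)*(d^2 - 5*d + 4) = (d - 2)*(d - 1)*(d - 4)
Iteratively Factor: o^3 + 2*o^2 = (o + 2)*(o^2) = o*(o + 2)*(o)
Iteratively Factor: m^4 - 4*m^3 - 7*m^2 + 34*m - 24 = (m - 2)*(m^3 - 2*m^2 - 11*m + 12) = (m - 2)*(m + 3)*(m^2 - 5*m + 4) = (m - 4)*(m - 2)*(m + 3)*(m - 1)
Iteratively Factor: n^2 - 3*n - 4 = (n - 4)*(n + 1)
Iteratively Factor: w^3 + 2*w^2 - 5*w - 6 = (w + 3)*(w^2 - w - 2) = (w + 1)*(w + 3)*(w - 2)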